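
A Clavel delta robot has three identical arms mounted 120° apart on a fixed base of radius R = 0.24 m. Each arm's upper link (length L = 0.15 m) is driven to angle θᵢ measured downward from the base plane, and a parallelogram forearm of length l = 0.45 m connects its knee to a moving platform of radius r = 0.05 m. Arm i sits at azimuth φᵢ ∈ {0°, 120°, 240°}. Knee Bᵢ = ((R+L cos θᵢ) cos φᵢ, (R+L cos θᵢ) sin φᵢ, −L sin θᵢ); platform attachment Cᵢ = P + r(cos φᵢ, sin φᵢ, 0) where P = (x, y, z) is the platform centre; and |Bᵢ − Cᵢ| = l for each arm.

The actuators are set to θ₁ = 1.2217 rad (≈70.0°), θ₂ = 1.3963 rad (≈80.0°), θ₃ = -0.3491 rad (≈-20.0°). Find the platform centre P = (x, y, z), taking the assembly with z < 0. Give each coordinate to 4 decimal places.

(-0.0840, -0.1964, -0.3820)

φ1=0.0°: virtual centre (0.2413, 0.0000, -0.1410), radius l
arm 2 at φ=120.0°: (R−r)+L cos θ2 = 0.2160;  S2 = (-0.1080, 0.1871, -0.1477)
S3 = (0.3310·cos240.0°, 0.3310·sin240.0°, 0.0513) = (-0.1655, -0.2866, 0.0513)
eliminate P² terms by subtracting sphere 1 from 2 and 3
plane₁₂: -0.6987x+0.3742y+-0.0135z = -0.0096
Cramer: x(z) = -0.0103+0.1931z;  y(z) = -0.0448+0.3967z
sphere 1 gives Az²+Bz+C=0 with A=1.1947, B=0.1492, C=-0.1173;  B²−4AC=0.5829;  roots -0.3820, 0.2571;  negative root z = -0.3820
x = -0.0840, y = -0.1964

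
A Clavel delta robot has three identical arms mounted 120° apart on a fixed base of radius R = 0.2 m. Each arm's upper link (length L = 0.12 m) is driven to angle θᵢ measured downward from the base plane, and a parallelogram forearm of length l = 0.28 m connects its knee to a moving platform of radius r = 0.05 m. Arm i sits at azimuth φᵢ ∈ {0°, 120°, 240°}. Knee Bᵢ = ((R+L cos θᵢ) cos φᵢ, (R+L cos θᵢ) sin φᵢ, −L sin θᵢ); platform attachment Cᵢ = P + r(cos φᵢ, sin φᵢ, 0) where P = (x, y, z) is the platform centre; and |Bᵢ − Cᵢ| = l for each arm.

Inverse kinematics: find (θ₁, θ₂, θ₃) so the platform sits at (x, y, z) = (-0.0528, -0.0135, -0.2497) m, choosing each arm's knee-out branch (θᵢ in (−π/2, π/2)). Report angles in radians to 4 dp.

arm 1 (φ=0.0°): x'=-0.0528, y'=-0.0135
  e−x'=0.2028;  (l²−L²−(e−x')²−y'²−z²)/2L = -0.1653
  √(A²+B²)=0.3217;  θ1 = -0.8887+2.1103 ≈ 1.2216
φ2=120.0° → target in arm frame (0.0147, 0.0525)
  e−x'=0.1353;  (l²−L²−(e−x')²−y'²−z²)/2L = -0.0809
  θ2 = atan2(B,A) + arccos(C/0.2840) = 0.7853
rotate P by −φ3: (0.0381, -0.0390, -0.2497)
  e−x'=0.1119;  (l²−L²−(e−x')²−y'²−z²)/2L = -0.0516
  γ=atan2(-0.2497,0.1119)=-1.1495;  ψ=arccos(-0.1887)=1.7606;  θ3=γ+ψ≈0.6112

θ₁ = 1.2216, θ₂ = 0.7853, θ₃ = 0.6112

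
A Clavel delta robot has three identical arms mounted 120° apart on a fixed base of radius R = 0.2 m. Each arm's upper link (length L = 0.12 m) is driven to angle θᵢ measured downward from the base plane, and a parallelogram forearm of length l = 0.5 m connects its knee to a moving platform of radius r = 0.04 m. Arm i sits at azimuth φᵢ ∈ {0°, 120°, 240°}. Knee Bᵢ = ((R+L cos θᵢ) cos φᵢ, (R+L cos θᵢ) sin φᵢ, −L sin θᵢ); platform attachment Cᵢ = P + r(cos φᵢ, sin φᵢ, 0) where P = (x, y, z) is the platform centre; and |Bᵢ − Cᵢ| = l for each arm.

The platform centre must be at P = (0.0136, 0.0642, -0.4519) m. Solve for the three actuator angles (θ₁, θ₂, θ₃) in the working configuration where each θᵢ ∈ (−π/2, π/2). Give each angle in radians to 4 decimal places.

rotate P by −φ1: (0.0136, 0.0642, -0.4519)
  A cos θ + B sin θ = C:  0.1464·cos θ + -0.4519·sin θ = 0.0243
  γ=atan2(-0.4519,0.1464)=-1.2575;  ψ=arccos(0.0512)=1.5196;  θ1=γ+ψ≈0.2621
φ2=120.0° → target in arm frame (0.0488, -0.0439)
  e−x'=0.1112;  (l²−L²−(e−x')²−y'²−z²)/2L = 0.0712
  θ2 = atan2(B,A) + arccos(C/0.4654) = 0.0876
rotate P by −φ3: (-0.0624, -0.0203, -0.4519)
  e−x'=0.2224;  (l²−L²−(e−x')²−y'²−z²)/2L = -0.0770
  γ=atan2(-0.4519,0.2224)=-1.1135;  ψ=arccos(-0.1529)=1.7243;  θ3=γ+ψ≈0.6109

θ₁ = 0.2621, θ₂ = 0.0876, θ₃ = 0.6109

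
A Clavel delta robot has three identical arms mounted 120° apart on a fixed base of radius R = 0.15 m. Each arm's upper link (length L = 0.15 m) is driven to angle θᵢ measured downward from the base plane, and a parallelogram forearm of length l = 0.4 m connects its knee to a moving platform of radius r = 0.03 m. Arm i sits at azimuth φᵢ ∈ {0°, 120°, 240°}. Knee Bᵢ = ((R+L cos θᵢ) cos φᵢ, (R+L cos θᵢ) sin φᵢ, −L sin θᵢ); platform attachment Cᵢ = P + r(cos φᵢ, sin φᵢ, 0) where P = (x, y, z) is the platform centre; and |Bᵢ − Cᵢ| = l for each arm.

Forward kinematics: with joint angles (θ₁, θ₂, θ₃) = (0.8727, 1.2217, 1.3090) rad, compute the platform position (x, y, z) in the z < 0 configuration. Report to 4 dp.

arm 1 at φ=0.0°: e+L cos θ1 = 0.2164;  centre 1 = (0.2164, 0.0000, -0.1149)
φ2=120.0°: virtual centre (-0.0857, 0.1484, -0.1410), radius l
arm 3 at φ=240.0°: e+L cos θ3 = 0.1588;  centre 3 = (-0.0794, -0.1375, -0.1449)
eliminate P² terms by subtracting sphere 1 from 2 and 3
linear system: -0.6041x+0.2967y = -0.0108−-0.0521z; -0.5917x+-0.2751y = -0.0138−-0.0600z
Cramer: x(z) = 0.0207-0.0940z;  y(z) = 0.0057-0.0158z
into |P−centre ₁|² = l²: 1.0091z² + 0.2664z + -0.1085 = 0;  Δ = 0.5088;  z = -0.4854 or 0.2214 → z<0 root = -0.4854
x = 0.0663, y = 0.0134

(0.0663, 0.0134, -0.4854)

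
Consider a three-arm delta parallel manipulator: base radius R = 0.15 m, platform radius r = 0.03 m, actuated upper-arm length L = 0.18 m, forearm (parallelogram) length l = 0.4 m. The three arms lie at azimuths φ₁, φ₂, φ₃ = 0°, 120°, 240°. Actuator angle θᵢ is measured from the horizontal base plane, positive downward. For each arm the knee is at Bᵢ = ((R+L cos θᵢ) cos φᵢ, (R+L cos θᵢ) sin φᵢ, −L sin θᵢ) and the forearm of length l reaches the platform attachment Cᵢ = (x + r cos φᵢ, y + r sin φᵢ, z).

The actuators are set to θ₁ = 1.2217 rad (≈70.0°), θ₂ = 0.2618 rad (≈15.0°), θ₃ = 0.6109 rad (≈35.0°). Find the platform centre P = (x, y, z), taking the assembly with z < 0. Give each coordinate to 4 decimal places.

S1 = (0.1816·cos0.0°, 0.1816·sin0.0°, -0.1691) = (0.1816, 0.0000, -0.1691)
φ2=120.0°: virtual centre (-0.1469, 0.2545, -0.0466), radius l
arm 3 at φ=240.0°: ρ3 = 0.2674;  S3 = (-0.1337, -0.2316, -0.1032)
eliminate P² terms by subtracting sphere 1 from 2 and 3
plane₁₂: -0.6570x+0.5090y+0.2451z = 0.0270
det = 0.6253;  x = -0.0367+0.2889z,  y = 0.0055+-0.1087z
quadratic in z: (1.0953)z²+(0.2110)z+(-0.0837)=0, √Δ=0.6412 → z ∈ {-0.3890, 0.1964}; z = -0.3890 (taking z<0)
x = -0.1491, y = 0.0478

(-0.1491, 0.0478, -0.3890)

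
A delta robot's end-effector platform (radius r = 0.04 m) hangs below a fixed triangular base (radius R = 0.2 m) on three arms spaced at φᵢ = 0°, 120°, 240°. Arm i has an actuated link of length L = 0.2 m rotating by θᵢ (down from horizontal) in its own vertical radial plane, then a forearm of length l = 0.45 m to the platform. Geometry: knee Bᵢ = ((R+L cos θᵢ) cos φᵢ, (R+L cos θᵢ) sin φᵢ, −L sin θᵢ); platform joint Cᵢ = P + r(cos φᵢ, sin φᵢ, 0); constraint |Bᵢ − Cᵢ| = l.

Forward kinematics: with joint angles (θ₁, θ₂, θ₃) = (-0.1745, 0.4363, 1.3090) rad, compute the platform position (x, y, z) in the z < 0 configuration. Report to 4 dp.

(0.1633, 0.1437, -0.3452)

arm 1 at φ=0.0°: e+L cos θ1 = 0.3570;  S1 = (0.3570, 0.0000, 0.0347)
S2 = (0.3413·cos120.0°, 0.3413·sin120.0°, -0.0845) = (-0.1706, 0.2955, -0.0845)
arm 3 at φ=240.0°: e+L cos θ3 = 0.2118;  S3 = (-0.1059, -0.1834, -0.1932)
|S₂|²−|S₁|² = -0.0050;  |S₃|²−|S₁|² = -0.0465
linear system: -1.0552x+0.5911y = -0.0050−-0.2385z; -0.9257x+-0.3668y = -0.0465−-0.4558z
det = 0.9342;  x = 0.0314+-0.3820z,  y = 0.0475+-0.2785z
into |P−S₁|² = l²: 1.2235z² + 0.1529z + -0.0930 = 0;  Δ = 0.4787;  z = -0.3452 or 0.2203 → z<0 root = -0.3452
x = 0.1633, y = 0.1437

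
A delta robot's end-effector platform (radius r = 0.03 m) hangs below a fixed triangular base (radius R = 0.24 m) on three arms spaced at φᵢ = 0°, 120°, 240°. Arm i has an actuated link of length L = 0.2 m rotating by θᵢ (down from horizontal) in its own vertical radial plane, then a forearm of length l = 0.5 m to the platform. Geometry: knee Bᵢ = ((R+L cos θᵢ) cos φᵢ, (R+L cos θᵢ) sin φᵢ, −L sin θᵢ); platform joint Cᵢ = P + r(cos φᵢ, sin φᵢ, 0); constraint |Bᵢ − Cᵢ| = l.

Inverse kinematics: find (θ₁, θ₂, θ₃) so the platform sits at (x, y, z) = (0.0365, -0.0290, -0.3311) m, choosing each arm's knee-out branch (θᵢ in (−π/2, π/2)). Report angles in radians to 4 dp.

θ₁ = -0.0002, θ₂ = 0.4363, θ₃ = 0.1748

rotate P by −φ1: (0.0365, -0.0290, -0.3311)
  e−x'=0.1735;  (l²−L²−(e−x')²−y'²−z²)/2L = 0.1736
  √(A²+B²)=0.3738;  θ1 = -1.0881+1.0879 ≈ -0.0002
arm 2 (φ=120.0°): x'=-0.0434, y'=-0.0171
  A=0.2534, B=-0.3311, C=(l²−L²−A²−y'²−z²)/(2L)=0.0897
  γ=atan2(-0.3311,0.2534)=-0.9176;  ψ=arccos(0.2152)=1.3539;  θ2=γ+ψ≈0.4363
arm 3 (φ=240.0°): x'=0.0069, y'=0.0461
  A=0.2031, B=-0.3311, C=(l²−L²−A²−y'²−z²)/(2L)=0.1425
  θ3 = atan2(B,A) + arccos(C/0.3884) = 0.1748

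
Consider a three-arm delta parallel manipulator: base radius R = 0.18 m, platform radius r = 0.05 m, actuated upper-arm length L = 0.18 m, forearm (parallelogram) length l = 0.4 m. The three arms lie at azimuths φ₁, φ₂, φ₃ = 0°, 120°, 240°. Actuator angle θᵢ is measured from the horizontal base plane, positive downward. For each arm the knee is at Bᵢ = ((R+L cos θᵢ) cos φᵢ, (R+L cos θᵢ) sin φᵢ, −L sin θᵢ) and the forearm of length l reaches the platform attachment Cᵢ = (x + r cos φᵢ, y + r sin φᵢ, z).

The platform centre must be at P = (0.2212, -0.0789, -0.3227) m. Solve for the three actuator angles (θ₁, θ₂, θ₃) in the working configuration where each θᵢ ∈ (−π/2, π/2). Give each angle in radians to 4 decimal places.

rotate P by −φ1: (0.2212, -0.0789, -0.3227)
  A=-0.0912, B=-0.3227, C=(l²−L²−A²−y'²−z²)/(2L)=0.0248
  γ=atan2(-0.3227,-0.0912)=-1.8462;  ψ=arccos(0.0739)=1.4968;  θ1=γ+ψ≈-0.3494
arm 2 (φ=120.0°): x'=-0.1789, y'=-0.1521
  A cos θ + B sin θ = C:  0.3089·cos θ + -0.3227·sin θ = -0.2642
  θ2 = atan2(B,A) + arccos(C/0.4467) = 1.3964
φ3=240.0° → target in arm frame (-0.0423, 0.2310)
  A=0.1723, B=-0.3227, C=(l²−L²−A²−y'²−z²)/(2L)=-0.1655
  γ=atan2(-0.3227,0.1723)=-1.0804;  ψ=arccos(-0.4524)=2.0403;  θ3=γ+ψ≈0.9598

θ₁ = -0.3494, θ₂ = 1.3964, θ₃ = 0.9598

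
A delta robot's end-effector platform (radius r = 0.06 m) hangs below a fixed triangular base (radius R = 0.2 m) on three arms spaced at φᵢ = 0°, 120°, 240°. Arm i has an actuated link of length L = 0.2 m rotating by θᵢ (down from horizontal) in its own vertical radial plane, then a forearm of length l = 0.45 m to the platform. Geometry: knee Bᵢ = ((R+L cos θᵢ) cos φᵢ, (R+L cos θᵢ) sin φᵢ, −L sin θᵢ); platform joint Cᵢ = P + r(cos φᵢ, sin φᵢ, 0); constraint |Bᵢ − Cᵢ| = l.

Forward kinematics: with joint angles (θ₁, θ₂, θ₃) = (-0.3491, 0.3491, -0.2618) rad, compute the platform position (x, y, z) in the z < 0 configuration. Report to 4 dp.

centre 1 = (0.3279·cos0.0°, 0.3279·sin0.0°, 0.0684) = (0.3279, 0.0000, 0.0684)
arm 2 at φ=120.0°: ρ2 = 0.3279;  centre 2 = (-0.1640, 0.2840, -0.0684)
arm 3 at φ=240.0°: ρ3 = 0.3332;  centre 3 = (-0.1666, -0.2885, 0.0518)
|centre ₂|²−|centre ₁|² = 0.0000;  |centre ₃|²−|centre ₁|² = 0.0015
[-0.9838 0.5680 -0.2736]·P = 0.0000;  [-0.9891 -0.5771 -0.0333]·P = 0.0015
det = 1.1295;  x = -0.0007+-0.1565z,  y = -0.0013+0.2106z
quadratic in z: (1.0689)z²+(-0.0345)z+(-0.0898)=0, √Δ=0.6206 → z ∈ {-0.2742, 0.3064}; z = -0.2742 (taking z<0)
x = 0.0422, y = -0.0590

(0.0422, -0.0590, -0.2742)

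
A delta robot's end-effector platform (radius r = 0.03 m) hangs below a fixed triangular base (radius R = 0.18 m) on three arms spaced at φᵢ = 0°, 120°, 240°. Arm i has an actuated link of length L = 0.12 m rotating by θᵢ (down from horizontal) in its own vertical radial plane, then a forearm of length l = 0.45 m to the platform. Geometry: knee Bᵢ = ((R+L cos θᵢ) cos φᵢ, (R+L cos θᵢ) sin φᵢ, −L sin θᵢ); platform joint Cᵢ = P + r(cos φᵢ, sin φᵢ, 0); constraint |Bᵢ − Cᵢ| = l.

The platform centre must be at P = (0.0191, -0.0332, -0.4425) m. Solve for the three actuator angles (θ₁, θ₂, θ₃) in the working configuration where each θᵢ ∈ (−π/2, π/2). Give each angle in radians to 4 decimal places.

θ₁ = 0.5241, θ₂ = 0.7856, θ₃ = 0.5236

rotate P by −φ1: (0.0191, -0.0332, -0.4425)
  e−x'=0.1309;  (l²−L²−(e−x')²−y'²−z²)/2L = -0.1081
  √(A²+B²)=0.4615;  θ1 = -1.2832+1.8072 ≈ 0.5241
φ2=120.0° → target in arm frame (-0.0383, 0.0001)
  A=0.1883, B=-0.4425, C=(l²−L²−A²−y'²−z²)/(2L)=-0.1798
  √(A²+B²)=0.4809;  θ2 = -1.1685+1.9541 ≈ 0.7856
φ3=240.0° → target in arm frame (0.0192, 0.0331)
  A cos θ + B sin θ = C:  0.1308·cos θ + -0.4425·sin θ = -0.1080
  γ=atan2(-0.4425,0.1308)=-1.2834;  ψ=arccos(-0.2340)=1.8070;  θ3=γ+ψ≈0.5236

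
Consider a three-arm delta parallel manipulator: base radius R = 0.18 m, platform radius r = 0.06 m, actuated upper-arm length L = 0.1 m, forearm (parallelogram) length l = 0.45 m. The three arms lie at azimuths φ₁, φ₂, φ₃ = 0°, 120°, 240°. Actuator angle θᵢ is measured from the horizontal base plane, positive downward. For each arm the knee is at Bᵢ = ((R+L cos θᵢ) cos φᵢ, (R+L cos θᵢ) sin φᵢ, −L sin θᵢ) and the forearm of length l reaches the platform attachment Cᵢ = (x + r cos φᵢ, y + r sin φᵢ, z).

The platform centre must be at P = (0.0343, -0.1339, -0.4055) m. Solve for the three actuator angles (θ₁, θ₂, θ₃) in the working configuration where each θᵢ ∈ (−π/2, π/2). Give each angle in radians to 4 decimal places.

φ1=0.0° → target in arm frame (0.0343, -0.1339)
  A=0.0857, B=-0.4055, C=(l²−L²−A²−y'²−z²)/(2L)=0.0140
  γ=atan2(-0.4055,0.0857)=-1.3625;  ψ=arccos(0.0337)=1.5371;  θ1=γ+ψ≈0.1745
arm 2 (φ=120.0°): x'=-0.1331, y'=0.0372
  A cos θ + B sin θ = C:  0.2531·cos θ + -0.4055·sin θ = -0.1869
  γ=atan2(-0.4055,0.2531)=-1.0128;  ψ=arccos(-0.3910)=1.9725;  θ2=γ+ψ≈0.9598
arm 3 (φ=240.0°): x'=0.0988, y'=0.0967
  A=0.0212, B=-0.4055, C=(l²−L²−A²−y'²−z²)/(2L)=0.0914
  θ3 = atan2(B,A) + arccos(C/0.4061) = -0.1748

θ₁ = 0.1745, θ₂ = 0.9598, θ₃ = -0.1748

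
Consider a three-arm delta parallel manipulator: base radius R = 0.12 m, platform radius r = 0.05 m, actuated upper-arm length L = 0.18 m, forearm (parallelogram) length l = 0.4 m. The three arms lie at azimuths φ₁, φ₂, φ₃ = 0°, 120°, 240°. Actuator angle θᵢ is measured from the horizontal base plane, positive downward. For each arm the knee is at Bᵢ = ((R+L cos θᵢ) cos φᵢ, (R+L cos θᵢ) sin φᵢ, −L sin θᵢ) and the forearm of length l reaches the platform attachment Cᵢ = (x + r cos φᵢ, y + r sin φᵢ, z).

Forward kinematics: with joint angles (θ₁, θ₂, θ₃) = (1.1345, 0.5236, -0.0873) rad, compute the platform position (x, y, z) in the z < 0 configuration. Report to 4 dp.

φ1=0.0°: virtual centre (0.1461, 0.0000, -0.1631), radius l
φ2=120.0°: virtual centre (-0.1129, 0.1956, -0.0900), radius l
arm 3 at φ=240.0°: e+L cos θ3 = 0.2493;  O3 = (-0.1247, -0.2159, 0.0157)
subtract pairs → two planes through P
plane₁₂: -0.5180x+0.3912y+0.1463z = 0.0112
Cramer: x(z) = -0.0241+0.4663z;  y(z) = -0.0033+0.2436z
into |P−O₁|² = l²: 1.2768z² + 0.1660z + -0.1044 = 0;  Δ = 0.5609;  z = -0.3583 or 0.2283 → z<0 root = -0.3583
x = -0.1911, y = -0.0906

(-0.1911, -0.0906, -0.3583)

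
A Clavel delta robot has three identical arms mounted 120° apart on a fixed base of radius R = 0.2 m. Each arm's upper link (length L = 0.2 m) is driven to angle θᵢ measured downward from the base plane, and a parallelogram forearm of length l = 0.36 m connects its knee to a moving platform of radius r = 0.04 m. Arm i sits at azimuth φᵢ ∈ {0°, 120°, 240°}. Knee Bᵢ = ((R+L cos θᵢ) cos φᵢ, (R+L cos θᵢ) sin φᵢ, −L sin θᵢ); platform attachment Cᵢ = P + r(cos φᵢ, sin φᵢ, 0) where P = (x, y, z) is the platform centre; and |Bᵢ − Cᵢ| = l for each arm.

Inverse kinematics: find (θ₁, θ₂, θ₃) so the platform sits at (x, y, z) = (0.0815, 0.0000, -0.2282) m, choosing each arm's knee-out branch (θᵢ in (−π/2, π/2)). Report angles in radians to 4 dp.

rotate P by −φ1: (0.0815, 0.0000, -0.2282)
  e−x'=0.0785;  (l²−L²−(e−x')²−y'²−z²)/2L = 0.0784
  θ1 = atan2(B,A) + arccos(C/0.2413) = 0.0004
rotate P by −φ2: (-0.0407, -0.0706, -0.2282)
  e−x'=0.2007;  (l²−L²−(e−x')²−y'²−z²)/2L = -0.0194
  θ2 = atan2(B,A) + arccos(C/0.3039) = 0.7853
φ3=240.0° → target in arm frame (-0.0408, 0.0706)
  A=0.2008, B=-0.2282, C=(l²−L²−A²−y'²−z²)/(2L)=-0.0194
  γ=atan2(-0.2282,0.2008)=-0.8493;  ψ=arccos(-0.0638)=1.6346;  θ3=γ+ψ≈0.7853

θ₁ = 0.0004, θ₂ = 0.7853, θ₃ = 0.7853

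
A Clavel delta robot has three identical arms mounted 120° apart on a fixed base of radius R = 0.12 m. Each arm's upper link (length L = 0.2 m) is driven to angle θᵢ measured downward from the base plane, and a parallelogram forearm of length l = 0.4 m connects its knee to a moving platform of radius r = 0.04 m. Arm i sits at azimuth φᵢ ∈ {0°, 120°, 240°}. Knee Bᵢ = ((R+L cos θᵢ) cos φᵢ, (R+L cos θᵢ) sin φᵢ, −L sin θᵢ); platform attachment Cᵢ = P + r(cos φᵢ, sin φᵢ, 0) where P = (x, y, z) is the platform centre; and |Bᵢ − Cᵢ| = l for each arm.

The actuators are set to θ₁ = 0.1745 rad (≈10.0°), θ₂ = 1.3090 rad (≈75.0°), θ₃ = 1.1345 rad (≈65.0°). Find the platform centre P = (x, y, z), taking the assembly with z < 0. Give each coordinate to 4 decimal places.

(0.2170, -0.0439, -0.4277)

S1 = (0.2770·cos0.0°, 0.2770·sin0.0°, -0.0347) = (0.2770, 0.0000, -0.0347)
S2 = (0.1318·cos120.0°, 0.1318·sin120.0°, -0.1932) = (-0.0659, 0.1141, -0.1932)
arm 3 at φ=240.0°: ρ3 = 0.1645;  S3 = (-0.0823, -0.1425, -0.1813)
subtract pairs → two planes through P
[-0.6857 0.2282 -0.3169]·P = -0.0232;  [-0.7184 -0.2850 -0.2931]·P = -0.0180
Cramer: x(z) = 0.0298-0.4374z;  y(z) = -0.0121+0.0744z
sphere 1 gives Az²+Bz+C=0 with A=1.1969, B=0.2838, C=-0.0976;  B²−4AC=0.5477;  roots -0.4277, 0.1906;  negative root z = -0.4277
x = 0.2170, y = -0.0439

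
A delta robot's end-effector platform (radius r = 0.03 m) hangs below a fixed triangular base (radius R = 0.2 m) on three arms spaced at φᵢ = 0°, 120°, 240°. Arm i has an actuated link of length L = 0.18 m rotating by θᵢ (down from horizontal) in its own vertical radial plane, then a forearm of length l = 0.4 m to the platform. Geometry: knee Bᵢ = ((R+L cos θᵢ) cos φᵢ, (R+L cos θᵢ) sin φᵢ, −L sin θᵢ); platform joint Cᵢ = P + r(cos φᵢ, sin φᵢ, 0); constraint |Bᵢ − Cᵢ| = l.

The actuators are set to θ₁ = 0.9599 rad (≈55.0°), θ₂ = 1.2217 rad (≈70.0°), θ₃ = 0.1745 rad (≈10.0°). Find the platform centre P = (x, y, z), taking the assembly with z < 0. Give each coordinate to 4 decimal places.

(-0.0317, -0.1366, -0.3673)

S1 = (0.2732·cos0.0°, 0.2732·sin0.0°, -0.1474) = (0.2732, 0.0000, -0.1474)
S2 = (0.2316·cos120.0°, 0.2316·sin120.0°, -0.1691) = (-0.1158, 0.2005, -0.1691)
S3 = (0.3473·cos240.0°, 0.3473·sin240.0°, -0.0313) = (-0.1736, -0.3007, -0.0313)
|S₂|²−|S₁|² = -0.0142;  |S₃|²−|S₁|² = 0.0252
linear system: -0.7781x+0.4011y = -0.0142−-0.0434z; -0.8938x+-0.6015y = 0.0252−0.2324z
det = 0.8265;  x = -0.0019+0.0812z,  y = -0.0390+0.2657z
into |P−S₁|² = l²: 1.0772z² + 0.2295z + -0.0610 = 0;  Δ = 0.3156;  z = -0.3673 or 0.1543 → z<0 root = -0.3673
x = -0.0317, y = -0.1366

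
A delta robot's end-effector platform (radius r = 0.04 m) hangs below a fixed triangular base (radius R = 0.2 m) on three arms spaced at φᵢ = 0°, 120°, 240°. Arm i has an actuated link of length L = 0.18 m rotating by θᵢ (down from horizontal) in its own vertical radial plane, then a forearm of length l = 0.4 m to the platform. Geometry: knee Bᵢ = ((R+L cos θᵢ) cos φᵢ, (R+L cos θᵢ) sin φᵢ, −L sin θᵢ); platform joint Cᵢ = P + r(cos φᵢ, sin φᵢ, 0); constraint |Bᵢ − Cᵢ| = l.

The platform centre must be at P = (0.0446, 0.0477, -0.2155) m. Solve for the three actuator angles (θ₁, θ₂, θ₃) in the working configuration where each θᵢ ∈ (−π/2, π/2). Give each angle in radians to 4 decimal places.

θ₁ = -0.3490, θ₂ = -0.0880, θ₃ = 0.5235

rotate P by −φ1: (0.0446, 0.0477, -0.2155)
  A=0.1154, B=-0.2155, C=(l²−L²−A²−y'²−z²)/(2L)=0.1821
  √(A²+B²)=0.2445;  θ1 = -1.0792+0.7302 ≈ -0.3490
φ2=120.0° → target in arm frame (0.0190, -0.0625)
  A=0.1410, B=-0.2155, C=(l²−L²−A²−y'²−z²)/(2L)=0.1594
  γ=atan2(-0.2155,0.1410)=-0.9914;  ψ=arccos(0.6189)=0.9034;  θ2=γ+ψ≈-0.0880
rotate P by −φ3: (-0.0636, 0.0148, -0.2155)
  e−x'=0.2236;  (l²−L²−(e−x')²−y'²−z²)/2L = 0.0859
  θ3 = atan2(B,A) + arccos(C/0.3106) = 0.5235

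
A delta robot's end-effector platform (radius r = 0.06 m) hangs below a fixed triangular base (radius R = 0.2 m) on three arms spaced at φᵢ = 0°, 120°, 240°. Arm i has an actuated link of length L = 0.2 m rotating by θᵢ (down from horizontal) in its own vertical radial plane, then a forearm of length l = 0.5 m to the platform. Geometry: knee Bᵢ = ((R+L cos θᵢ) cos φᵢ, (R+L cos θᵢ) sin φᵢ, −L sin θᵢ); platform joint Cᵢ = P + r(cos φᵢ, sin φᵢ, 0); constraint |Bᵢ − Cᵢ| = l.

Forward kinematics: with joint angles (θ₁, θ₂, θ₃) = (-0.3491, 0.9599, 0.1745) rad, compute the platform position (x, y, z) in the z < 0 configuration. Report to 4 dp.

(0.1537, -0.1309, -0.3816)

O1 = (0.3279·cos0.0°, 0.3279·sin0.0°, 0.0684) = (0.3279, 0.0000, 0.0684)
O2 = (0.2547·cos120.0°, 0.2547·sin120.0°, -0.1638) = (-0.1274, 0.2206, -0.1638)
φ3=240.0°: virtual centre (-0.1685, -0.2918, -0.0347), radius l
eliminate P² terms by subtracting sphere 1 from 2 and 3
[-0.9106 0.4412 -0.4645]·P = -0.0205;  [-0.9928 -0.5836 -0.2063]·P = 0.0025
det = 0.9695;  x = 0.0112+-0.3735z,  y = -0.0234+0.2819z
into |P−O₁|² = l²: 1.2190z² + 0.0866z + -0.1444 = 0;  Δ = 0.7118;  z = -0.3816 or 0.3105 → z<0 root = -0.3816
x = 0.1537, y = -0.1309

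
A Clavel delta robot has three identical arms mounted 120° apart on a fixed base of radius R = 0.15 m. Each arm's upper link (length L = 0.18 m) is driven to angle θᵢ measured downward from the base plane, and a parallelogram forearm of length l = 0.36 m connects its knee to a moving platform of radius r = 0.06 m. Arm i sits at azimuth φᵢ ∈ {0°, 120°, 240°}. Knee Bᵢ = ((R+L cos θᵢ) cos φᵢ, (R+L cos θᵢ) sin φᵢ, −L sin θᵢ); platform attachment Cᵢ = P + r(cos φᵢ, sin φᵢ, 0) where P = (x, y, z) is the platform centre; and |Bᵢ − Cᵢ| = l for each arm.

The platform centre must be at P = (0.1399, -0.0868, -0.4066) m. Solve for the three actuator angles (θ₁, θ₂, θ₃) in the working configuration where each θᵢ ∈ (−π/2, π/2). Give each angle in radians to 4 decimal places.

θ₁ = 0.4364, θ₂ = 1.3962, θ₃ = 0.9599

φ1=0.0° → target in arm frame (0.1399, -0.0868)
  e−x'=-0.0499;  (l²−L²−(e−x')²−y'²−z²)/2L = -0.2171
  θ1 = atan2(B,A) + arccos(C/0.4097) = 0.4364
φ2=120.0° → target in arm frame (-0.1451, -0.0778)
  e−x'=0.2351;  (l²−L²−(e−x')²−y'²−z²)/2L = -0.3596
  γ=atan2(-0.4066,0.2351)=-1.0465;  ψ=arccos(-0.7656)=2.4428;  θ2=γ+ψ≈1.3962
φ3=240.0° → target in arm frame (0.0052, 0.1646)
  A=0.0848, B=-0.4066, C=(l²−L²−A²−y'²−z²)/(2L)=-0.2844
  γ=atan2(-0.4066,0.0848)=-1.3652;  ψ=arccos(-0.6848)=2.3251;  θ3=γ+ψ≈0.9599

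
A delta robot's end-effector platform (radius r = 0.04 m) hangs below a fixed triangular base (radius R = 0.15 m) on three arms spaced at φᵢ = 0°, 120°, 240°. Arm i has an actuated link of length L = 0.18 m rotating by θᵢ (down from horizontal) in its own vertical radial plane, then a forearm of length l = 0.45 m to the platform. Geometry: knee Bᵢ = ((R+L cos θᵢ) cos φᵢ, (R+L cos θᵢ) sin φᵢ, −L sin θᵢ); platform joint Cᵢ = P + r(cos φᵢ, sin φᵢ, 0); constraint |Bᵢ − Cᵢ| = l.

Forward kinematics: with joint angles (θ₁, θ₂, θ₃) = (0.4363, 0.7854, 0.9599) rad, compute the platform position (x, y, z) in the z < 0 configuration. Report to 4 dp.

(0.0919, 0.0347, -0.4865)

φ1=0.0°: virtual centre (0.2731, 0.0000, -0.0761), radius l
O2 = (0.2373·cos120.0°, 0.2373·sin120.0°, -0.1273) = (-0.1186, 0.2055, -0.1273)
O3 = (0.2132·cos240.0°, 0.2132·sin240.0°, -0.1474) = (-0.1066, -0.1847, -0.1474)
|O₂|²−|O₁|² = -0.0079;  |O₃|²−|O₁|² = -0.0132
[-0.7836 0.4110 -0.1024]·P = -0.0079;  [-0.7595 -0.3694 -0.1428]·P = -0.0132
det = 0.6016;  x = 0.0138+-0.1604z,  y = 0.0072+-0.0566z
sphere 1 gives Az²+Bz+C=0 with A=1.0289, B=0.2345, C=-0.1294;  B²−4AC=0.5877;  roots -0.4865, 0.2586;  negative root z = -0.4865
x = 0.0919, y = 0.0347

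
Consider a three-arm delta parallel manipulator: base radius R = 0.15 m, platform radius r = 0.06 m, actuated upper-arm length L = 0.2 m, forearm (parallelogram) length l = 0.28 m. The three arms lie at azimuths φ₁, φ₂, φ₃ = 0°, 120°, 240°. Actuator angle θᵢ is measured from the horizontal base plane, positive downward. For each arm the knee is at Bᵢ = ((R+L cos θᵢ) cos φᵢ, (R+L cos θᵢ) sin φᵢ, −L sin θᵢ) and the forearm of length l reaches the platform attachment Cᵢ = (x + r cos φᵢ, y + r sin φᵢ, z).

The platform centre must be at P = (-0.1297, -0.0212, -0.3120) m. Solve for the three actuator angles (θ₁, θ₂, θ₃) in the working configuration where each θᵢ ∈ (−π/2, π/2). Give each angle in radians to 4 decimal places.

θ₁ = 1.3964, θ₂ = 0.7855, θ₃ = 0.6107

arm 1 (φ=0.0°): x'=-0.1297, y'=-0.0212
  A=0.2197, B=-0.3120, C=(l²−L²−A²−y'²−z²)/(2L)=-0.2692
  √(A²+B²)=0.3816;  θ1 = -0.9573+2.3537 ≈ 1.3964
arm 2 (φ=120.0°): x'=0.0465, y'=0.1229
  e−x'=0.0435;  (l²−L²−(e−x')²−y'²−z²)/2L = -0.1899
  γ=atan2(-0.3120,0.0435)=-1.4322;  ψ=arccos(-0.6027)=2.2177;  θ2=γ+ψ≈0.7855
φ3=240.0° → target in arm frame (0.0832, -0.1017)
  A=0.0068, B=-0.3120, C=(l²−L²−A²−y'²−z²)/(2L)=-0.1733
  γ=atan2(-0.3120,0.0068)=-1.5490;  ψ=arccos(-0.5555)=2.1597;  θ3=γ+ψ≈0.6107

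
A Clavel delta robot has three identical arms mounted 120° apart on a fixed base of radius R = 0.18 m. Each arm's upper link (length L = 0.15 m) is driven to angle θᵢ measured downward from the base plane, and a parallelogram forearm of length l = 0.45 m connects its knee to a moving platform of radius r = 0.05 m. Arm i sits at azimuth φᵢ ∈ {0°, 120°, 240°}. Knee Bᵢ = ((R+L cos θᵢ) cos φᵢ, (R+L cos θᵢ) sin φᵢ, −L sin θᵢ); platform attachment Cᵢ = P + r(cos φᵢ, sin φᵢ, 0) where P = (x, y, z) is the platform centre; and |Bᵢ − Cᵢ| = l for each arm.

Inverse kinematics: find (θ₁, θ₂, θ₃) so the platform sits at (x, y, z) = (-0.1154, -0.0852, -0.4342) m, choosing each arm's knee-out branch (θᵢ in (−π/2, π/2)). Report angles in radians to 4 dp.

θ₁ = 1.0473, θ₂ = 0.6984, θ₃ = 0.0874

φ1=0.0° → target in arm frame (-0.1154, -0.0852)
  A cos θ + B sin θ = C:  0.2454·cos θ + -0.4342·sin θ = -0.2534
  γ=atan2(-0.4342,0.2454)=-1.0564;  ψ=arccos(-0.5080)=2.1037;  θ1=γ+ψ≈1.0473
arm 2 (φ=120.0°): x'=-0.0161, y'=0.1425
  e−x'=0.1461;  (l²−L²−(e−x')²−y'²−z²)/2L = -0.1673
  θ2 = atan2(B,A) + arccos(C/0.4581) = 0.6984
arm 3 (φ=240.0°): x'=0.1315, y'=-0.0573
  A cos θ + B sin θ = C:  -0.0015·cos θ + -0.4342·sin θ = -0.0394
  √(A²+B²)=0.4342;  θ3 = -1.5742+1.6617 ≈ 0.0874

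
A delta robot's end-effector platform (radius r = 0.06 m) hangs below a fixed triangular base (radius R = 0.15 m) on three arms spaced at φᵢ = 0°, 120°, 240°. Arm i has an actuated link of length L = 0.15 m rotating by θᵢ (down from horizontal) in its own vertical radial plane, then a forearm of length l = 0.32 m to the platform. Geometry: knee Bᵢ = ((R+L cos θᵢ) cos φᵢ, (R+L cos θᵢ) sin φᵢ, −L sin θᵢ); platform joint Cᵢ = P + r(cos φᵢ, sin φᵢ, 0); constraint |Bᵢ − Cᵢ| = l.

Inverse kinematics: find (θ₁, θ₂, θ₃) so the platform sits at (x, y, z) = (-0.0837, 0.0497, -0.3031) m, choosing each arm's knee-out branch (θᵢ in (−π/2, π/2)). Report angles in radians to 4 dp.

θ₁ = 0.9601, θ₂ = 0.1744, θ₃ = 0.6110

arm 1 (φ=0.0°): x'=-0.0837, y'=0.0497
  A cos θ + B sin θ = C:  0.1737·cos θ + -0.3031·sin θ = -0.1487
  √(A²+B²)=0.3493;  θ1 = -1.0504+2.0105 ≈ 0.9601
φ2=120.0° → target in arm frame (0.0849, 0.0476)
  e−x'=0.0051;  (l²−L²−(e−x')²−y'²−z²)/2L = -0.0475
  √(A²+B²)=0.3031;  θ2 = -1.5539+1.7283 ≈ 0.1744
arm 3 (φ=240.0°): x'=-0.0012, y'=-0.0973
  e−x'=0.0912;  (l²−L²−(e−x')²−y'²−z²)/2L = -0.0992
  θ3 = atan2(B,A) + arccos(C/0.3165) = 0.6110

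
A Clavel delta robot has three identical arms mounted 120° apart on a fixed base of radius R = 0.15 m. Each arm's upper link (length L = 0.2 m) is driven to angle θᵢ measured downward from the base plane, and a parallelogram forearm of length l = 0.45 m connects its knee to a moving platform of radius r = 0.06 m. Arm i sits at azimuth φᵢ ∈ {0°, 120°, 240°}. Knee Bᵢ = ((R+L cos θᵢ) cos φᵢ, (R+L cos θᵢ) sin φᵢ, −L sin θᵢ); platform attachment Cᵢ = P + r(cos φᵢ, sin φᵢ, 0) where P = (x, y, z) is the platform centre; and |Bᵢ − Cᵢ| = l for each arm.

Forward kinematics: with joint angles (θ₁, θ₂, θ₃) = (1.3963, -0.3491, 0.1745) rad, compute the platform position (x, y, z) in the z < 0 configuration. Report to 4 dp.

(-0.3052, 0.0669, -0.3120)

φ1=0.0°: virtual centre (0.1247, 0.0000, -0.1970), radius l
φ2=120.0°: virtual centre (-0.1390, 0.2407, 0.0684), radius l
φ3=240.0°: virtual centre (-0.1435, -0.2485, -0.0347), radius l
|O₂|²−|O₁|² = 0.0276;  |O₃|²−|O₁|² = 0.0292
[-0.5274 0.4814 0.5307]·P = 0.0276;  [-0.5364 -0.4970 0.3245]·P = 0.0292
det = 0.5204;  x = -0.0534+0.8072z,  y = -0.0012+-0.2183z
sphere 1 gives Az²+Bz+C=0 with A=1.6991, B=0.1070, C=-0.1320;  B²−4AC=0.9085;  roots -0.3120, 0.2490;  negative root z = -0.3120
x = -0.3052, y = 0.0669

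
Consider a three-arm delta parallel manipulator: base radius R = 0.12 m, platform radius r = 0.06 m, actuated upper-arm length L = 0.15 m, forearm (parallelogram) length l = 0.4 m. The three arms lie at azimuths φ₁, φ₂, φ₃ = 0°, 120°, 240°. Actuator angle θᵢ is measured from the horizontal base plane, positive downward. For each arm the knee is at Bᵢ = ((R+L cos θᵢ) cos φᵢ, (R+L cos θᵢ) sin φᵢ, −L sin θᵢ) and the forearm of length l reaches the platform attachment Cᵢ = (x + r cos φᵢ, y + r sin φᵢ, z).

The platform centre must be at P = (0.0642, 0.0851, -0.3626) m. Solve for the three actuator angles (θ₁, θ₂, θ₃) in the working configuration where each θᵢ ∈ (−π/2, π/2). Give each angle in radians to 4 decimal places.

θ₁ = -0.0002, θ₂ = 0.0870, θ₃ = 0.6108

arm 1 (φ=0.0°): x'=0.0642, y'=0.0851
  A cos θ + B sin θ = C:  -0.0042·cos θ + -0.3626·sin θ = -0.0041
  θ1 = atan2(B,A) + arccos(C/0.3626) = -0.0002
φ2=120.0° → target in arm frame (0.0416, -0.0981)
  A cos θ + B sin θ = C:  0.0184·cos θ + -0.3626·sin θ = -0.0132
  θ2 = atan2(B,A) + arccos(C/0.3631) = 0.0870
φ3=240.0° → target in arm frame (-0.1058, 0.0130)
  A cos θ + B sin θ = C:  0.1658·cos θ + -0.3626·sin θ = -0.0721
  θ3 = atan2(B,A) + arccos(C/0.3987) = 0.6108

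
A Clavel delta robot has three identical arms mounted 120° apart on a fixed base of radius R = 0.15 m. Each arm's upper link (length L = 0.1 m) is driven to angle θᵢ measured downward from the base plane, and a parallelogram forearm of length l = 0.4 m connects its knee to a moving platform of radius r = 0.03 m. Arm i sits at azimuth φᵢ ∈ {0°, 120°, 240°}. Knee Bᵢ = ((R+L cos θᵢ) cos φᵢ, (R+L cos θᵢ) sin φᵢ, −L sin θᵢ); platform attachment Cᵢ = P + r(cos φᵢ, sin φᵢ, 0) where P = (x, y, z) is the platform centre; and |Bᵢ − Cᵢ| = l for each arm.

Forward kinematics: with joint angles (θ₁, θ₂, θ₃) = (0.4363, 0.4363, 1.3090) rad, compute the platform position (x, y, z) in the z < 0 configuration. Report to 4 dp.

(0.0585, 0.1014, -0.3981)

O1 = (0.2106·cos0.0°, 0.2106·sin0.0°, -0.0423) = (0.2106, 0.0000, -0.0423)
arm 2 at φ=120.0°: (R−r)+L cos θ2 = 0.2106;  O2 = (-0.1053, 0.1824, -0.0423)
O3 = (0.1459·cos240.0°, 0.1459·sin240.0°, -0.0966) = (-0.0729, -0.1263, -0.0966)
|O₂|²−|O₁|² = 0.0000;  |O₃|²−|O₁|² = -0.0155
[-0.6319 0.3648 0.0000]·P = 0.0000;  [-0.5671 -0.2527 -0.1087]·P = -0.0155
det = 0.3666;  x = 0.0155+-0.1081z,  y = 0.0268+-0.1873z
quadratic in z: (1.0468)z²+(0.1167)z+(-0.1194)=0, √Δ=0.7167 → z ∈ {-0.3981, 0.2866}; z = -0.3981 (taking z<0)
x = 0.0585, y = 0.1014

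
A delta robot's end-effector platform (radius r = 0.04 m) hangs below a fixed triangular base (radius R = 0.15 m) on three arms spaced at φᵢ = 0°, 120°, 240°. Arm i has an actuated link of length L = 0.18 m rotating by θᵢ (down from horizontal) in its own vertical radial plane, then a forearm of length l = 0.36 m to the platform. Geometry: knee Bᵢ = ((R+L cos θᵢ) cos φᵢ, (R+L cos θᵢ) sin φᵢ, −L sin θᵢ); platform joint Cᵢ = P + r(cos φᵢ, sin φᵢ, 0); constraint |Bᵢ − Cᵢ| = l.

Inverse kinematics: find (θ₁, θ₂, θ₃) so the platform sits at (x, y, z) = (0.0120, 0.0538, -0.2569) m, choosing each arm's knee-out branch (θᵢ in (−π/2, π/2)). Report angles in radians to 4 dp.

θ₁ = 0.1743, θ₂ = -0.0001, θ₃ = 0.5232

rotate P by −φ1: (0.0120, 0.0538, -0.2569)
  A cos θ + B sin θ = C:  0.0980·cos θ + -0.2569·sin θ = 0.0520
  θ1 = atan2(B,A) + arccos(C/0.2750) = 0.1743
φ2=120.0° → target in arm frame (0.0406, -0.0373)
  e−x'=0.0694;  (l²−L²−(e−x')²−y'²−z²)/2L = 0.0694
  γ=atan2(-0.2569,0.0694)=-1.3069;  ψ=arccos(0.2609)=1.3068;  θ2=γ+ψ≈-0.0001
φ3=240.0° → target in arm frame (-0.0526, -0.0165)
  A=0.1626, B=-0.2569, C=(l²−L²−A²−y'²−z²)/(2L)=0.0125
  γ=atan2(-0.2569,0.1626)=-1.0065;  ψ=arccos(0.0411)=1.5297;  θ3=γ+ψ≈0.5232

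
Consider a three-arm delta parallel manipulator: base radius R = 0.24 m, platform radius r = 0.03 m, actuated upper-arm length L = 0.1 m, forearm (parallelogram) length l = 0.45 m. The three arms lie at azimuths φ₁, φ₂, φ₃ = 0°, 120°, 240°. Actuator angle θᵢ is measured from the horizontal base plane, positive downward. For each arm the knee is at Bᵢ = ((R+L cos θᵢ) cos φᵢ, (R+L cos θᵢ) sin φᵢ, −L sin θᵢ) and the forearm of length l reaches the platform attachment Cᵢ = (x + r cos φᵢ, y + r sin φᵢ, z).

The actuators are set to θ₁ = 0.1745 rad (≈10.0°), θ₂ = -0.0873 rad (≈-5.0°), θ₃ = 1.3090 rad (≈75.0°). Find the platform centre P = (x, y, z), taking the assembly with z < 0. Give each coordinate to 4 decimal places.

O1 = (0.3085·cos0.0°, 0.3085·sin0.0°, -0.0174) = (0.3085, 0.0000, -0.0174)
arm 2 at φ=120.0°: e+L cos θ2 = 0.3096;  O2 = (-0.1548, 0.2681, 0.0087)
arm 3 at φ=240.0°: e+L cos θ3 = 0.2359;  O3 = (-0.1179, -0.2043, -0.0966)
eliminate P² terms by subtracting sphere 1 from 2 and 3
[-0.9266 0.5363 0.0522]·P = 0.0005;  [-0.8528 -0.4086 -0.1585]·P = -0.0305
Cramer: x(z) = 0.0193-0.0762z;  y(z) = 0.0343-0.2289z
sphere 1 gives Az²+Bz+C=0 with A=1.0582, B=0.0631, C=-0.1174;  B²−4AC=0.5010;  roots -0.3642, 0.3046;  negative root z = -0.3642
x = 0.0471, y = 0.1176

(0.0471, 0.1176, -0.3642)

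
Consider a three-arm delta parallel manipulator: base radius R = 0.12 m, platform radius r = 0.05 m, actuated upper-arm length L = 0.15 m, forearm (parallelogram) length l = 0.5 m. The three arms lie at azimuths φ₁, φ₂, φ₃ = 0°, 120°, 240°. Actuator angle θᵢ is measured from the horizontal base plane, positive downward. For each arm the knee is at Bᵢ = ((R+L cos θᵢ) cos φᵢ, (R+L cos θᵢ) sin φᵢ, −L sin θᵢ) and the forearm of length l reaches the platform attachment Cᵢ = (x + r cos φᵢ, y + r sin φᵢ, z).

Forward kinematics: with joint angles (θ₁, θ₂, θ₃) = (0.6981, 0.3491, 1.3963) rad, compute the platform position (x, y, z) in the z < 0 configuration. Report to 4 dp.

(0.0587, 0.2319, -0.5210)

arm 1 at φ=0.0°: e+L cos θ1 = 0.1849;  centre 1 = (0.1849, 0.0000, -0.0964)
arm 2 at φ=120.0°: e+L cos θ2 = 0.2110;  centre 2 = (-0.1055, 0.1827, -0.0513)
centre 3 = (0.0960·cos240.0°, 0.0960·sin240.0°, -0.1477) = (-0.0480, -0.0832, -0.1477)
subtract pairs → two planes through P
plane₁₂: -0.5808x+0.3654y+0.0902z = 0.0036
det = 0.2668;  x = 0.0148+-0.0843z,  y = 0.0334+-0.3809z
into |P−centre ₁|² = l²: 1.1522z² + 0.1960z + -0.2106 = 0;  Δ = 1.0092;  z = -0.5210 or 0.3509 → z<0 root = -0.5210
x = 0.0587, y = 0.2319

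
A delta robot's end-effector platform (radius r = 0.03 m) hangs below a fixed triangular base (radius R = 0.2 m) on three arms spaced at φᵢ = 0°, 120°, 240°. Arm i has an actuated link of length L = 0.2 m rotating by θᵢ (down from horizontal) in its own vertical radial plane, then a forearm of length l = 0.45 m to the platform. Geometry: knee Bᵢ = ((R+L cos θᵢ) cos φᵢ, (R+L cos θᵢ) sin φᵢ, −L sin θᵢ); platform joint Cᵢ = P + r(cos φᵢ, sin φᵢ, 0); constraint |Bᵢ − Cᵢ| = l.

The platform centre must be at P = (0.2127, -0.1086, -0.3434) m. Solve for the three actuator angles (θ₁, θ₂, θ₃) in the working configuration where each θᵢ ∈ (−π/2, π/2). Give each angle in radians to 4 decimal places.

θ₁ = -0.3493, θ₂ = 1.3960, θ₃ = 0.7852

rotate P by −φ1: (0.2127, -0.1086, -0.3434)
  e−x'=-0.0427;  (l²−L²−(e−x')²−y'²−z²)/2L = 0.0774
  √(A²+B²)=0.3460;  θ1 = -1.6945+1.3452 ≈ -0.3493
φ2=120.0° → target in arm frame (-0.2004, -0.1299)
  e−x'=0.3704;  (l²−L²−(e−x')²−y'²−z²)/2L = -0.2737
  γ=atan2(-0.3434,0.3704)=-0.7476;  ψ=arccos(-0.5420)=2.1436;  θ2=γ+ψ≈1.3960
φ3=240.0° → target in arm frame (-0.0123, 0.2385)
  e−x'=0.1823;  (l²−L²−(e−x')²−y'²−z²)/2L = -0.1139
  √(A²+B²)=0.3888;  θ3 = -1.0828+1.8680 ≈ 0.7852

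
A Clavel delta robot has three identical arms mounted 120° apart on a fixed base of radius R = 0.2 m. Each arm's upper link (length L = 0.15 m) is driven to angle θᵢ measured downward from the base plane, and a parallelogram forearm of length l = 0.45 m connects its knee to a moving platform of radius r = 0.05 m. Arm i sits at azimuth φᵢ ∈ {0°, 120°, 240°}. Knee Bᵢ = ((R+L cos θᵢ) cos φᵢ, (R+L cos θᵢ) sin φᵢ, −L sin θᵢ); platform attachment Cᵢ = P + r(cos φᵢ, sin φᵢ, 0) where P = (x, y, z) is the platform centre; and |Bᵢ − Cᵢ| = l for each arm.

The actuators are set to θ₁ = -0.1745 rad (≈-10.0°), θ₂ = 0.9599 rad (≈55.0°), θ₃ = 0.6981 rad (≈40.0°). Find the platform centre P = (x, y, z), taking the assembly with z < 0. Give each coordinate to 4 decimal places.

(0.1447, -0.0389, -0.3954)

O1 = (0.2977·cos0.0°, 0.2977·sin0.0°, 0.0260) = (0.2977, 0.0000, 0.0260)
arm 2 at φ=120.0°: e+L cos θ2 = 0.2360;  O2 = (-0.1180, 0.2044, -0.1229)
arm 3 at φ=240.0°: e+L cos θ3 = 0.2649;  O3 = (-0.1325, -0.2294, -0.0964)
eliminate P² terms by subtracting sphere 1 from 2 and 3
plane₁₂: -0.8315x+0.4088y+-0.2978z = -0.0185
det = 0.7333;  x = 0.0171+-0.3229z,  y = -0.0105+0.0717z
sphere 1 gives Az²+Bz+C=0 with A=1.1094, B=0.1277, C=-0.1229;  B²−4AC=0.5619;  roots -0.3954, 0.2803;  negative root z = -0.3954
x = 0.1447, y = -0.0389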